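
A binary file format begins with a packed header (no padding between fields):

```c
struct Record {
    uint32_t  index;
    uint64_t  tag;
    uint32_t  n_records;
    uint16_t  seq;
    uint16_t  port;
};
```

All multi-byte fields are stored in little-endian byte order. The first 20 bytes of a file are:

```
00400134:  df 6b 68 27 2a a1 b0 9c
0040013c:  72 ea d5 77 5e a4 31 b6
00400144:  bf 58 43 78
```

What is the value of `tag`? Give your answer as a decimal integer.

`tag` follows `index` (4 bytes), so it starts at byte offset 4 and occupies 8 bytes.
Bytes at offsets 4..11: 2A A1 B0 9C 72 EA D5 77.
In little-endian order the low byte comes first in memory.
Reassemble most-significant byte first: 77 D5 EA 72 9C B0 A1 2A → 0x77D5EA729CB0A12A.
0x77D5EA729CB0A12A = 8635065638528786730.

8635065638528786730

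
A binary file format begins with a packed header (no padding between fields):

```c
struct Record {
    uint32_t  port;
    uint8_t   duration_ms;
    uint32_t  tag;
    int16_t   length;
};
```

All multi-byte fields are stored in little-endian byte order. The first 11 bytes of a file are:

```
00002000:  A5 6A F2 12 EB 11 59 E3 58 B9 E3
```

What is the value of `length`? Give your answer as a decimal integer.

`length` follows `port` (4 B), `duration_ms` (1 B), `tag` (4 B), so it starts at offset 4 + 1 + 4 = 9 and occupies 2 bytes.
Bytes at offsets 9..10: B9 E3.
In little-endian order the low byte comes first in memory.
Reassemble most-significant byte first: E3 B9 → 0xE3B9.
Top bit is set, so as a signed 16-bit value this is 0xE3B9 − 2^16 = -7239.

-7239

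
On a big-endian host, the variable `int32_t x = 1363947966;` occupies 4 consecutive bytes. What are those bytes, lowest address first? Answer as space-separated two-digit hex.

1363947966 in hexadecimal, padded to 32 bits, is 0x514C31BE.
Split into bytes (most-significant first): 51 4C 31 BE.
Big-endian stores the most-significant byte at the lowest address.
So the memory order matches the most-significant-first order: 51 4C 31 BE.

51 4C 31 BE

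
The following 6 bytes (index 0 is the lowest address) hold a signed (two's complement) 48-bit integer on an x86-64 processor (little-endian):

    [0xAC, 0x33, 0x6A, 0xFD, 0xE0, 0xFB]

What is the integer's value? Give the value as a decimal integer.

Little-endian stores the least-significant byte at the lowest address.
Reassemble most-significant byte first: FB E0 FD 6A 33 AC → 0xFBE0FD6A33AC.
Top bit is set, so as a signed 48-bit value this is 0xFBE0FD6A33AC − 2^48 = -4531233868884.

-4531233868884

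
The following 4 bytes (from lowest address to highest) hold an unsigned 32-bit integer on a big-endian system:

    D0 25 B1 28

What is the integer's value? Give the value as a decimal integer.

3492131112

Big-endian: lowest address holds the most-significant byte.
The bytes are already most-significant first: 0xD025B128.
0xD025B128 = 3492131112.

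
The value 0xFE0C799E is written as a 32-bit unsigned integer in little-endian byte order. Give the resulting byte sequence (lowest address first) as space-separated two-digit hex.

Split into bytes (most-significant first): FE 0C 79 9E.
Little-endian: lowest address holds the least-significant byte.
So at ascending addresses the bytes are 9E 79 0C FE.

9E 79 0C FE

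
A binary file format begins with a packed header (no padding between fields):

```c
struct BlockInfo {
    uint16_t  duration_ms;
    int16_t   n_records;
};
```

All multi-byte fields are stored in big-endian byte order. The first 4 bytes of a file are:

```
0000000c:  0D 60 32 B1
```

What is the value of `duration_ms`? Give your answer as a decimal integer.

3424

`duration_ms` is the first field, at byte offset 0, occupying 2 bytes.
Bytes at offsets 0..1: 0D 60.
Big-endian stores the most-significant byte at the lowest address.
The bytes are already most-significant first: 0x0D60.
0x0D60 = 3424.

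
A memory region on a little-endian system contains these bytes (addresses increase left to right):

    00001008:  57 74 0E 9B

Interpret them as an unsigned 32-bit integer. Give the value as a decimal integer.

Little-endian: lowest address holds the least-significant byte.
Reassemble most-significant byte first: 9B 0E 74 57 → 0x9B0E7457.
0x9B0E7457 = 2601415767.

2601415767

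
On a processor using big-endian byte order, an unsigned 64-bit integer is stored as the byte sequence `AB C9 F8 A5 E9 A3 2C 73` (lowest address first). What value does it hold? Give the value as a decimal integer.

12378698442277596275

In big-endian order the high byte comes first in memory.
The bytes are already most-significant first: 0xABC9F8A5E9A32C73.
0xABC9F8A5E9A32C73 = 12378698442277596275.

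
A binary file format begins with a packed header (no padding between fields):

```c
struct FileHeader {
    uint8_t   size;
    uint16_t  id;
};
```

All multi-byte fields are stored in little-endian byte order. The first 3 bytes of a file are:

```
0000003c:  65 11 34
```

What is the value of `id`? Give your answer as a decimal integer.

13329

`id` follows `size` (1 byte), so it starts at byte offset 1 and occupies 2 bytes.
Bytes at offsets 1..2: 11 34.
Little-endian stores the least-significant byte at the lowest address.
Reassemble most-significant byte first: 34 11 → 0x3411.
0x3411 = 13329.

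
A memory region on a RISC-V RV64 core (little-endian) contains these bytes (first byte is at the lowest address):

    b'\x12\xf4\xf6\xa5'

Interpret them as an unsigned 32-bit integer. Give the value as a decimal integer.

2784424978

Little-endian stores the least-significant byte at the lowest address.
Reassemble most-significant byte first: A5 F6 F4 12 → 0xA5F6F412.
0xA5F6F412 = 2784424978.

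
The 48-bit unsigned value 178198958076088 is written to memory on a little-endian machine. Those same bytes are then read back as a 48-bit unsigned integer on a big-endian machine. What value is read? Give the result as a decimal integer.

202793728938658

178198958076088 in 48-bit hexadecimal is 0xA2122D9870B8.
Stored little-endian, the bytes at ascending addresses are B8 70 98 2D 12 A2.
Read back as big-endian, the last byte is least significant, giving 0xB870982D12A2.
0xB870982D12A2 = 202793728938658.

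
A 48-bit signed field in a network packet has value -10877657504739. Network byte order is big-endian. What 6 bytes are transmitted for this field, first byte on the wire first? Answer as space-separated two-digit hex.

F6 1B 59 16 A4 1D

Two's complement of -10877657504739 in 48 bits: 10877657504739 = 0x09E4A6E95BE3; invert → 0xF61B5916A41C; add 1 → 0xF61B5916A41D.
Split into bytes (most-significant first): F6 1B 59 16 A4 1D.
Big-endian: lowest address holds the most-significant byte.
So the memory order matches the most-significant-first order: F6 1B 59 16 A4 1D.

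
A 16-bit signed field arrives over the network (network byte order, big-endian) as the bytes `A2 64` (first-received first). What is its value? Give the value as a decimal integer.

-23964

In big-endian order the high byte comes first in memory.
The bytes are already most-significant first: 0xA264.
Top bit is set, so as a signed 16-bit value this is 0xA264 − 2^16 = -23964.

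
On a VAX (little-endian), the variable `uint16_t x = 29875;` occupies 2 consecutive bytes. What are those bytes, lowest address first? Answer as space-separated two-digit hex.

B3 74

29875 in hexadecimal, padded to 16 bits, is 0x74B3.
Split into bytes (most-significant first): 74 B3.
Little-endian: lowest address holds the least-significant byte.
So at ascending addresses the bytes are B3 74.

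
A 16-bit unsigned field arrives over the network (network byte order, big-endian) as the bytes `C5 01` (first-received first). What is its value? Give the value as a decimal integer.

50433

In big-endian order the high byte comes first in memory.
The bytes are already most-significant first: 0xC501.
0xC501 = 50433.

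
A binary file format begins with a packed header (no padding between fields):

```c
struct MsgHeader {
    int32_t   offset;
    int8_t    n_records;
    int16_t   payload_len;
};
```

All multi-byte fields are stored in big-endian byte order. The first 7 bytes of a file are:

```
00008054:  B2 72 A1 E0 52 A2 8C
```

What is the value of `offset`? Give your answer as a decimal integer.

`offset` is the first field, at byte offset 0, occupying 4 bytes.
Bytes at offsets 0..3: B2 72 A1 E0.
In big-endian order the high byte comes first in memory.
The bytes are already most-significant first: 0xB272A1E0.
Top bit is set, so as a signed 32-bit value this is 0xB272A1E0 − 2^32 = -1301110304.

-1301110304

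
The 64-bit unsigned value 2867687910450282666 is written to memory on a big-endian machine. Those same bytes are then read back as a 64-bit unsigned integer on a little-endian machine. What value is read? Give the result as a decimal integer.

12267826266904906791

2867687910450282666 in 64-bit hexadecimal is 0x27CC12F5FD1240AA.
Stored big-endian, the bytes at ascending addresses are 27 CC 12 F5 FD 12 40 AA.
Read back as little-endian, the first byte is least significant, giving 0xAA4012FDF512CC27.
0xAA4012FDF512CC27 = 12267826266904906791.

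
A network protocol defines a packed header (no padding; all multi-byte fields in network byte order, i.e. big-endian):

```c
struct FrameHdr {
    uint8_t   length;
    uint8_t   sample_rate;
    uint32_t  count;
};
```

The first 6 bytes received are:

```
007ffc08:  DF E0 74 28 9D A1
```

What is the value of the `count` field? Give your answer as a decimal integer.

`count` follows `length` (1 B), `sample_rate` (1 B), so it starts at offset 1 + 1 = 2 and occupies 4 bytes.
Bytes at offsets 2..5: 74 28 9D A1.
Big-endian stores the most-significant byte at the lowest address.
The bytes are already most-significant first: 0x74289DA1.
0x74289DA1 = 1948818849.

1948818849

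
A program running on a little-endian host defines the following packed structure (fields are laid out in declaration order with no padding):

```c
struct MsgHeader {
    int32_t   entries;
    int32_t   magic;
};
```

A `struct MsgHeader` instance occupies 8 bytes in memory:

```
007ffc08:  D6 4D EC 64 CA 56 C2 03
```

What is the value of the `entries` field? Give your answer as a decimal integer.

1693208022

`entries` is the first field, at byte offset 0, occupying 4 bytes.
Bytes at offsets 0..3: D6 4D EC 64.
In little-endian order the low byte comes first in memory.
Reassemble most-significant byte first: 64 EC 4D D6 → 0x64EC4DD6.
0x64EC4DD6 = 1693208022.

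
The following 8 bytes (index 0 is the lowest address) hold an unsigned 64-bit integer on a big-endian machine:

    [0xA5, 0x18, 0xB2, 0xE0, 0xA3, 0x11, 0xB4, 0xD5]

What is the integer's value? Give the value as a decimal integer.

In big-endian order the high byte comes first in memory.
The bytes are already most-significant first: 0xA518B2E0A311B4D5.
0xA518B2E0A311B4D5 = 11896455093577430229.

11896455093577430229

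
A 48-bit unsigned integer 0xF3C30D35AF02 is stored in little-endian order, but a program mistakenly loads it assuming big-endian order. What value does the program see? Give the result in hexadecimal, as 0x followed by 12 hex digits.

0x02AF350DC3F3

Stored little-endian, the bytes at ascending addresses are 02 AF 35 0D C3 F3.
Read back as big-endian, the last byte is least significant, giving 0x02AF350DC3F3.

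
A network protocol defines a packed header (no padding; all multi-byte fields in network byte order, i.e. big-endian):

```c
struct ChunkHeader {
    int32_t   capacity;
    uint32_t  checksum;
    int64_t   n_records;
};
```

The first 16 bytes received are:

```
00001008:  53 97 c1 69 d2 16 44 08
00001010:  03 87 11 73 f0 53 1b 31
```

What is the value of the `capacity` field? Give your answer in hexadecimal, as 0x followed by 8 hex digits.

0x5397C169

`capacity` is the first field, at byte offset 0, occupying 4 bytes.
Bytes at offsets 0..3: 53 97 C1 69.
In big-endian order the high byte comes first in memory.
The bytes are already most-significant first: 0x5397C169.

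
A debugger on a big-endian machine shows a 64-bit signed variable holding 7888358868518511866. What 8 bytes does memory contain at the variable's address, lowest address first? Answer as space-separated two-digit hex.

7888358868518511866 in hexadecimal, padded to 64 bits, is 0x6D791498BAD924FA.
Split into bytes (most-significant first): 6D 79 14 98 BA D9 24 FA.
In big-endian order the high byte comes first in memory.
So the memory order matches the most-significant-first order: 6D 79 14 98 BA D9 24 FA.

6D 79 14 98 BA D9 24 FA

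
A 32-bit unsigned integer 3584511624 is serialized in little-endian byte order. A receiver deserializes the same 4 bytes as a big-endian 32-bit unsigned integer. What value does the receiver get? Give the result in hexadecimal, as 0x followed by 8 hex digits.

0x884EA7D5

3584511624 in 32-bit hexadecimal is 0xD5A74E88.
Stored little-endian, the bytes at ascending addresses are 88 4E A7 D5.
Read back as big-endian, the last byte is least significant, giving 0x884EA7D5.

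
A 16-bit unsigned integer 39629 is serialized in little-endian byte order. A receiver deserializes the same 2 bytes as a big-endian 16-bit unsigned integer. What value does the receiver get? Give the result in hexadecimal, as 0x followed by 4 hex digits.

39629 in 16-bit hexadecimal is 0x9ACD.
Stored little-endian, the bytes at ascending addresses are CD 9A.
Read back as big-endian, the last byte is least significant, giving 0xCD9A.

0xCD9A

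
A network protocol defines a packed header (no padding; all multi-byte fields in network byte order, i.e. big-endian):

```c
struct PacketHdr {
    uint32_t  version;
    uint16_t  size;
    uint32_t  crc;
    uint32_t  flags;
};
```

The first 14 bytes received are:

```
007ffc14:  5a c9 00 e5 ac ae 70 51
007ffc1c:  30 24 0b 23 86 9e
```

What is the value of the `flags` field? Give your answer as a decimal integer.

186877598

`flags` follows `version` (4 B), `size` (2 B), `crc` (4 B), so it starts at offset 4 + 2 + 4 = 10 and occupies 4 bytes.
Bytes at offsets 10..13: 0B 23 86 9E.
In big-endian order the high byte comes first in memory.
The bytes are already most-significant first: 0x0B23869E.
0x0B23869E = 186877598.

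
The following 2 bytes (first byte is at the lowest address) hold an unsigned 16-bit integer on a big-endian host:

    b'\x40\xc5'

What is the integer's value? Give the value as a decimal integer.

Big-endian: lowest address holds the most-significant byte.
The bytes are already most-significant first: 0x40C5.
0x40C5 = 16581.

16581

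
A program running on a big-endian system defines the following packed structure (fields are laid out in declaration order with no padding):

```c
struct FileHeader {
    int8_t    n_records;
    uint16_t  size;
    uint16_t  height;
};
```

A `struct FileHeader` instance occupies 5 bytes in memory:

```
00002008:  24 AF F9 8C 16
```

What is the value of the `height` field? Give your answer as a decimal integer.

35862

`height` follows `n_records` (1 B), `size` (2 B), so it starts at offset 1 + 2 = 3 and occupies 2 bytes.
Bytes at offsets 3..4: 8C 16.
Big-endian: lowest address holds the most-significant byte.
The bytes are already most-significant first: 0x8C16.
0x8C16 = 35862.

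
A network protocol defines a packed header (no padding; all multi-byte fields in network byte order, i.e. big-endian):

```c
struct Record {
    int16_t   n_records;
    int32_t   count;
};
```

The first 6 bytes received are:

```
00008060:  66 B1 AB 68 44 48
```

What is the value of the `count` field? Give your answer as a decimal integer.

`count` follows `n_records` (2 bytes), so it starts at byte offset 2 and occupies 4 bytes.
Bytes at offsets 2..5: AB 68 44 48.
Big-endian: lowest address holds the most-significant byte.
The bytes are already most-significant first: 0xAB684448.
Top bit is set, so as a signed 32-bit value this is 0xAB684448 − 2^32 = -1419230136.

-1419230136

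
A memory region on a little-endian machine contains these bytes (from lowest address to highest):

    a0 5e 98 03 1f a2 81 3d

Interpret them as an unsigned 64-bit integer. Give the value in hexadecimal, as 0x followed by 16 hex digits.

Little-endian stores the least-significant byte at the lowest address.
Reassemble most-significant byte first: 3D 81 A2 1F 03 98 5E A0 → 0x3D81A21F03985EA0.

0x3D81A21F03985EA0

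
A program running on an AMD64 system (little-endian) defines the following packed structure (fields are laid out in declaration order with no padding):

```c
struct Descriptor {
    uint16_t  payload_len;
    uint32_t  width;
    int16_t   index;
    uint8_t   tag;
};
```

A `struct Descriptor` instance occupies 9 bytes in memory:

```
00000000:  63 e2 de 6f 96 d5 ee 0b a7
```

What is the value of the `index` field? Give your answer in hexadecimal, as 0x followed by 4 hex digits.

`index` follows `payload_len` (2 B), `width` (4 B), so it starts at offset 2 + 4 = 6 and occupies 2 bytes.
Bytes at offsets 6..7: EE 0B.
In little-endian order the low byte comes first in memory.
Reassemble most-significant byte first: 0B EE → 0x0BEE.

0x0BEE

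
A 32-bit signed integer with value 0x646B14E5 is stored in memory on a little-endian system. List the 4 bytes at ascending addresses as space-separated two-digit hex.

E5 14 6B 64

Split into bytes (most-significant first): 64 6B 14 E5.
In little-endian order the low byte comes first in memory.
So at ascending addresses the bytes are E5 14 6B 64.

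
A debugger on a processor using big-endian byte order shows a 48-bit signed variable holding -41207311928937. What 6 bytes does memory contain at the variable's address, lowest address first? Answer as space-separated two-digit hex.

Two's complement of -41207311928937 in 48 bits: 41207311928937 = 0x257A53308E69; invert → 0xDA85ACCF7196; add 1 → 0xDA85ACCF7197.
Split into bytes (most-significant first): DA 85 AC CF 71 97.
In big-endian order the high byte comes first in memory.
So the memory order matches the most-significant-first order: DA 85 AC CF 71 97.

DA 85 AC CF 71 97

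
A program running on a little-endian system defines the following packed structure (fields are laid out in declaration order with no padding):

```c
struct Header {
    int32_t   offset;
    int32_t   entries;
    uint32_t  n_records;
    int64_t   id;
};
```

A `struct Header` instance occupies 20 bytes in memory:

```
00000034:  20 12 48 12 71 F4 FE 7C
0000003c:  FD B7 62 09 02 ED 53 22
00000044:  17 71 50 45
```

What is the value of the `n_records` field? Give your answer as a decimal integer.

`n_records` follows `offset` (4 B), `entries` (4 B), so it starts at offset 4 + 4 = 8 and occupies 4 bytes.
Bytes at offsets 8..11: FD B7 62 09.
Little-endian: lowest address holds the least-significant byte.
Reassemble most-significant byte first: 09 62 B7 FD → 0x0962B7FD.
0x0962B7FD = 157464573.

157464573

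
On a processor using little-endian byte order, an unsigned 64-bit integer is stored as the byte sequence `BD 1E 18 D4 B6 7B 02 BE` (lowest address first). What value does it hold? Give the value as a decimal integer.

Little-endian: lowest address holds the least-significant byte.
Reassemble most-significant byte first: BE 02 7B B6 D4 18 1E BD → 0xBE027BB6D4181EBD.
0xBE027BB6D4181EBD = 13691641842332343997.

13691641842332343997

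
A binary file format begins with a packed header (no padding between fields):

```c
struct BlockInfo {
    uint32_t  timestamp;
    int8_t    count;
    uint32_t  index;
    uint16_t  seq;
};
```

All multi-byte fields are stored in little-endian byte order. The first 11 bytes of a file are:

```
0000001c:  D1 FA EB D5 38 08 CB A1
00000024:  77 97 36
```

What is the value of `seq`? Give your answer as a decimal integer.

13975

`seq` follows `timestamp` (4 B), `count` (1 B), `index` (4 B), so it starts at offset 4 + 1 + 4 = 9 and occupies 2 bytes.
Bytes at offsets 9..10: 97 36.
In little-endian order the low byte comes first in memory.
Reassemble most-significant byte first: 36 97 → 0x3697.
0x3697 = 13975.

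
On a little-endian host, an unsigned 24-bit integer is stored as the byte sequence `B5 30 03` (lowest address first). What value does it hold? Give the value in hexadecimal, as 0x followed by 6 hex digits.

In little-endian order the low byte comes first in memory.
Reassemble most-significant byte first: 03 30 B5 → 0x0330B5.

0x0330B5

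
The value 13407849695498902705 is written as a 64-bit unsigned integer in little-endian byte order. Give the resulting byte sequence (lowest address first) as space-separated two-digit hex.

13407849695498902705 in hexadecimal, padded to 64 bits, is 0xBA1240429E0A9CB1.
Split into bytes (most-significant first): BA 12 40 42 9E 0A 9C B1.
Little-endian stores the least-significant byte at the lowest address.
So at ascending addresses the bytes are B1 9C 0A 9E 42 40 12 BA.

B1 9C 0A 9E 42 40 12 BA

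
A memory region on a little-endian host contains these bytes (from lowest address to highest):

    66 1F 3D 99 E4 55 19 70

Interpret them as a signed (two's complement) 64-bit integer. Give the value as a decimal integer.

8077581846977519462

Little-endian stores the least-significant byte at the lowest address.
Reassemble most-significant byte first: 70 19 55 E4 99 3D 1F 66 → 0x701955E4993D1F66.
0x701955E4993D1F66 = 8077581846977519462.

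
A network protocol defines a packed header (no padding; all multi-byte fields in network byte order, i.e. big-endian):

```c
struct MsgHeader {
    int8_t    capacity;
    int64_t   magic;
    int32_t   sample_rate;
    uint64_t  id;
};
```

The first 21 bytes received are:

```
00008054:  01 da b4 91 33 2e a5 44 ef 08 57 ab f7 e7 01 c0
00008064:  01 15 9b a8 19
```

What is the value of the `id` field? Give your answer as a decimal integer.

`id` follows `capacity` (1 B), `magic` (8 B), `sample_rate` (4 B), so it starts at offset 1 + 8 + 4 = 13 and occupies 8 bytes.
Bytes at offsets 13..20: E7 01 C0 01 15 9B A8 19.
Big-endian: lowest address holds the most-significant byte.
The bytes are already most-significant first: 0xE701C001159BA819.
0xE701C001159BA819 = 16645796808628086809.

16645796808628086809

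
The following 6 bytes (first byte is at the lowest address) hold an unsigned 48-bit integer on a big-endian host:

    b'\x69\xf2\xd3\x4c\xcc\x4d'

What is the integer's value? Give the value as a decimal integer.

In big-endian order the high byte comes first in memory.
The bytes are already most-significant first: 0x69F2D34CCC4D.
0x69F2D34CCC4D = 116491648027725.

116491648027725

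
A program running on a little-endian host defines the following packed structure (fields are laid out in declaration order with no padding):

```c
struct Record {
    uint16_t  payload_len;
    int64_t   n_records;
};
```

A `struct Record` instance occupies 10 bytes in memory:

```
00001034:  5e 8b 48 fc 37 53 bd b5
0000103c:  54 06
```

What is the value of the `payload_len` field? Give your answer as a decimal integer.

`payload_len` is the first field, at byte offset 0, occupying 2 bytes.
Bytes at offsets 0..1: 5E 8B.
In little-endian order the low byte comes first in memory.
Reassemble most-significant byte first: 8B 5E → 0x8B5E.
0x8B5E = 35678.

35678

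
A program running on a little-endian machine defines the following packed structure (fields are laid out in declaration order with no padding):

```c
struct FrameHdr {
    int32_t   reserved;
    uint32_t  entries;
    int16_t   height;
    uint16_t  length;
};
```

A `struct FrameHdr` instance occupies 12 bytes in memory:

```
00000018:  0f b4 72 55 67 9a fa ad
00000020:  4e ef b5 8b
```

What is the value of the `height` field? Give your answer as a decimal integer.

-4274

`height` follows `reserved` (4 B), `entries` (4 B), so it starts at offset 4 + 4 = 8 and occupies 2 bytes.
Bytes at offsets 8..9: 4E EF.
In little-endian order the low byte comes first in memory.
Reassemble most-significant byte first: EF 4E → 0xEF4E.
Top bit is set, so as a signed 16-bit value this is 0xEF4E − 2^16 = -4274.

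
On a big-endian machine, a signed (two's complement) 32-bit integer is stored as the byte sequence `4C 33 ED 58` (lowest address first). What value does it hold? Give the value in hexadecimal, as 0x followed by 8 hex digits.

0x4C33ED58

In big-endian order the high byte comes first in memory.
The bytes are already most-significant first: 0x4C33ED58.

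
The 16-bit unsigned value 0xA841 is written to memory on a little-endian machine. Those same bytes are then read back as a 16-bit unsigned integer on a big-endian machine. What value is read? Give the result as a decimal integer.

16808

Stored little-endian, the bytes at ascending addresses are 41 A8.
Read back as big-endian, the last byte is least significant, giving 0x41A8.
0x41A8 = 16808.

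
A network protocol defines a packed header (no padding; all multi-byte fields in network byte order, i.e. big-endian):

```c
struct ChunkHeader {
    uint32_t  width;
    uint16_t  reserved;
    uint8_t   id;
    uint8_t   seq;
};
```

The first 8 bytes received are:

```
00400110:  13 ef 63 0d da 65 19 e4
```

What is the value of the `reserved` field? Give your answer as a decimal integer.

55909

`reserved` follows `width` (4 bytes), so it starts at byte offset 4 and occupies 2 bytes.
Bytes at offsets 4..5: DA 65.
Big-endian: lowest address holds the most-significant byte.
The bytes are already most-significant first: 0xDA65.
0xDA65 = 55909.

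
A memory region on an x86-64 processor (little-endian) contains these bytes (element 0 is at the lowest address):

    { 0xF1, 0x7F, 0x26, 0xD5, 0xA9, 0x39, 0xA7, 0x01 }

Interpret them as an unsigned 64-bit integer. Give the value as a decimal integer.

In little-endian order the low byte comes first in memory.
Reassemble most-significant byte first: 01 A7 39 A9 D5 26 7F F1 → 0x01A739A9D5267FF1.
0x01A739A9D5267FF1 = 119127316736933873.

119127316736933873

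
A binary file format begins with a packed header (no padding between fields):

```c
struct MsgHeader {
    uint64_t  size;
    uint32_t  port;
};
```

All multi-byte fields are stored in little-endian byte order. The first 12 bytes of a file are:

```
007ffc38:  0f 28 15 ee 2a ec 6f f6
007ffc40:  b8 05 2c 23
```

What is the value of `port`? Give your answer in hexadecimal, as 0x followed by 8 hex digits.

0x232C05B8

`port` follows `size` (8 bytes), so it starts at byte offset 8 and occupies 4 bytes.
Bytes at offsets 8..11: B8 05 2C 23.
In little-endian order the low byte comes first in memory.
Reassemble most-significant byte first: 23 2C 05 B8 → 0x232C05B8.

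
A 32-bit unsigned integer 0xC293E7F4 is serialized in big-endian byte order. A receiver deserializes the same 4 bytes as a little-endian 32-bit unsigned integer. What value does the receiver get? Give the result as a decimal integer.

Stored big-endian, the bytes at ascending addresses are C2 93 E7 F4.
Read back as little-endian, the first byte is least significant, giving 0xF4E793C2.
0xF4E793C2 = 4108817346.

4108817346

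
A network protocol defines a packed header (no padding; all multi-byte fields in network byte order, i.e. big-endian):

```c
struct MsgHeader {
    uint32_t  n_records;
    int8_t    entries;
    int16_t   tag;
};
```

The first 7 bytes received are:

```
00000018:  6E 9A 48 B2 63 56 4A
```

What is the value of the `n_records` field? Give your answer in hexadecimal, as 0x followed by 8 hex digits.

`n_records` is the first field, at byte offset 0, occupying 4 bytes.
Bytes at offsets 0..3: 6E 9A 48 B2.
In big-endian order the high byte comes first in memory.
The bytes are already most-significant first: 0x6E9A48B2.

0x6E9A48B2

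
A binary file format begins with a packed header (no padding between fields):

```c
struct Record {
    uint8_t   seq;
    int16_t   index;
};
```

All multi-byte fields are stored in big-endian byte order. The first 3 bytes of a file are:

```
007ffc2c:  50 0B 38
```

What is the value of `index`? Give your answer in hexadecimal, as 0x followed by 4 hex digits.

0x0B38

`index` follows `seq` (1 byte), so it starts at byte offset 1 and occupies 2 bytes.
Bytes at offsets 1..2: 0B 38.
Big-endian stores the most-significant byte at the lowest address.
The bytes are already most-significant first: 0x0B38.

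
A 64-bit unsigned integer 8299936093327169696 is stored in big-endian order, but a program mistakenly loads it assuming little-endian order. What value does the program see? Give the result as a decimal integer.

11572058504055959411

8299936093327169696 in 64-bit hexadecimal is 0x732F4BE6E53598A0.
Stored big-endian, the bytes at ascending addresses are 73 2F 4B E6 E5 35 98 A0.
Read back as little-endian, the first byte is least significant, giving 0xA09835E5E64B2F73.
0xA09835E5E64B2F73 = 11572058504055959411.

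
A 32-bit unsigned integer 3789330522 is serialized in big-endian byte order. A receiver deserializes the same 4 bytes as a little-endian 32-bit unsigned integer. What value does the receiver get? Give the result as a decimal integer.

1519967457

3789330522 in 32-bit hexadecimal is 0xE1DC985A.
Stored big-endian, the bytes at ascending addresses are E1 DC 98 5A.
Read back as little-endian, the first byte is least significant, giving 0x5A98DCE1.
0x5A98DCE1 = 1519967457.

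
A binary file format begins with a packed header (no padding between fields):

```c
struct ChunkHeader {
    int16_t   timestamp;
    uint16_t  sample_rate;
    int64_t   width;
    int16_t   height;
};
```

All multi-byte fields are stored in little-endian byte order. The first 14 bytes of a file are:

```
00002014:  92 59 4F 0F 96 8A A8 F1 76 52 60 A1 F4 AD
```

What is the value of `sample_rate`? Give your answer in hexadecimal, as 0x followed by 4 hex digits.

`sample_rate` follows `timestamp` (2 bytes), so it starts at byte offset 2 and occupies 2 bytes.
Bytes at offsets 2..3: 4F 0F.
In little-endian order the low byte comes first in memory.
Reassemble most-significant byte first: 0F 4F → 0x0F4F.

0x0F4F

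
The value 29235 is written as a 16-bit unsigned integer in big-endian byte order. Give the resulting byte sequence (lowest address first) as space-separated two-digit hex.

72 33

29235 in hexadecimal, padded to 16 bits, is 0x7233.
Split into bytes (most-significant first): 72 33.
Big-endian stores the most-significant byte at the lowest address.
So the memory order matches the most-significant-first order: 72 33.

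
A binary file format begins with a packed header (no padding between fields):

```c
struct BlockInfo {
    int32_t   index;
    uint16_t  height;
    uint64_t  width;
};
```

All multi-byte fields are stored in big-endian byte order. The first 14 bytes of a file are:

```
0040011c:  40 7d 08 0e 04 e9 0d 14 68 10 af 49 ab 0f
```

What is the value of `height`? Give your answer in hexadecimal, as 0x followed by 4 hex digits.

`height` follows `index` (4 bytes), so it starts at byte offset 4 and occupies 2 bytes.
Bytes at offsets 4..5: 04 E9.
In big-endian order the high byte comes first in memory.
The bytes are already most-significant first: 0x04E9.

0x04E9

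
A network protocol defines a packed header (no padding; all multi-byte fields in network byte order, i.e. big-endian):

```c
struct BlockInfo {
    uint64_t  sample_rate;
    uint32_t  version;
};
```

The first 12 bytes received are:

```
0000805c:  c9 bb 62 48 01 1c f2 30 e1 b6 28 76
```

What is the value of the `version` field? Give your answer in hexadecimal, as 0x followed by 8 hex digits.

`version` follows `sample_rate` (8 bytes), so it starts at byte offset 8 and occupies 4 bytes.
Bytes at offsets 8..11: E1 B6 28 76.
In big-endian order the high byte comes first in memory.
The bytes are already most-significant first: 0xE1B62876.

0xE1B62876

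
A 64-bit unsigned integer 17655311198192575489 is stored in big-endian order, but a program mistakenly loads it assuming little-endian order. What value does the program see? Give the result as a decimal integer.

118287866068665589

17655311198192575489 in 64-bit hexadecimal is 0xF50443FE2F3EA401.
Stored big-endian, the bytes at ascending addresses are F5 04 43 FE 2F 3E A4 01.
Read back as little-endian, the first byte is least significant, giving 0x01A43E2FFE4304F5.
0x01A43E2FFE4304F5 = 118287866068665589.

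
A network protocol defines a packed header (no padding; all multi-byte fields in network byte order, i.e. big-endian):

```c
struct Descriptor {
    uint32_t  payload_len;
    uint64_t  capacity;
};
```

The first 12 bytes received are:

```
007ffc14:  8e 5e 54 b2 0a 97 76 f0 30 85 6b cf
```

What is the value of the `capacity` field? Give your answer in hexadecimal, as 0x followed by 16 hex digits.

0x0A9776F030856BCF

`capacity` follows `payload_len` (4 bytes), so it starts at byte offset 4 and occupies 8 bytes.
Bytes at offsets 4..11: 0A 97 76 F0 30 85 6B CF.
In big-endian order the high byte comes first in memory.
The bytes are already most-significant first: 0x0A9776F030856BCF.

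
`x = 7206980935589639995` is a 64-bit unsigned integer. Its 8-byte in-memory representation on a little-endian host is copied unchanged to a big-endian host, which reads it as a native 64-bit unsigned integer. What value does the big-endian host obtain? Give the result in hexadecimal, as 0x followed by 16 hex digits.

7206980935589639995 in 64-bit hexadecimal is 0x640456FA08D5373B.
Stored little-endian, the bytes at ascending addresses are 3B 37 D5 08 FA 56 04 64.
Read back as big-endian, the last byte is least significant, giving 0x3B37D508FA560464.

0x3B37D508FA560464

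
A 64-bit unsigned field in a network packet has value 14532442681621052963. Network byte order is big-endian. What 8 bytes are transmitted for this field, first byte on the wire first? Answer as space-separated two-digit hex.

14532442681621052963 in hexadecimal, padded to 64 bits, is 0xC9AD9B9F6CBF7E23.
Split into bytes (most-significant first): C9 AD 9B 9F 6C BF 7E 23.
In big-endian order the high byte comes first in memory.
So the memory order matches the most-significant-first order: C9 AD 9B 9F 6C BF 7E 23.

C9 AD 9B 9F 6C BF 7E 23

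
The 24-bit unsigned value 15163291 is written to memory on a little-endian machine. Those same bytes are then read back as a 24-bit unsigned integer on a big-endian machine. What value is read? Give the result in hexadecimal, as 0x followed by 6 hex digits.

15163291 in 24-bit hexadecimal is 0xE75F9B.
Stored little-endian, the bytes at ascending addresses are 9B 5F E7.
Read back as big-endian, the last byte is least significant, giving 0x9B5FE7.

0x9B5FE7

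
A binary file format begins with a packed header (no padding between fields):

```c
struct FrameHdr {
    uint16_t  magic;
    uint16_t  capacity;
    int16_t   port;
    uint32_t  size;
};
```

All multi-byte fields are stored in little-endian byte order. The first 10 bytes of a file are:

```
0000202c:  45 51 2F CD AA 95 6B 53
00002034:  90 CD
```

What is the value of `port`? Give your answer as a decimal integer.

-27222

`port` follows `magic` (2 B), `capacity` (2 B), so it starts at offset 2 + 2 = 4 and occupies 2 bytes.
Bytes at offsets 4..5: AA 95.
In little-endian order the low byte comes first in memory.
Reassemble most-significant byte first: 95 AA → 0x95AA.
Top bit is set, so as a signed 16-bit value this is 0x95AA − 2^16 = -27222.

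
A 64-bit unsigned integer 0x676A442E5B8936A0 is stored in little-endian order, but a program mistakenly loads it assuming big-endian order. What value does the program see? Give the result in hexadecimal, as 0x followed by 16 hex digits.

Stored little-endian, the bytes at ascending addresses are A0 36 89 5B 2E 44 6A 67.
Read back as big-endian, the last byte is least significant, giving 0xA036895B2E446A67.

0xA036895B2E446A67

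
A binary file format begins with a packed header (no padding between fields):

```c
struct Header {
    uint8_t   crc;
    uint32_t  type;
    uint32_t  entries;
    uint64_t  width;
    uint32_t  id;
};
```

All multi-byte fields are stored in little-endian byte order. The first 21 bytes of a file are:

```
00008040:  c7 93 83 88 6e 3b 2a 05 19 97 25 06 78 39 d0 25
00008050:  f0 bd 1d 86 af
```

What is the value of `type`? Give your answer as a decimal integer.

`type` follows `crc` (1 byte), so it starts at byte offset 1 and occupies 4 bytes.
Bytes at offsets 1..4: 93 83 88 6E.
Little-endian: lowest address holds the least-significant byte.
Reassemble most-significant byte first: 6E 88 83 93 → 0x6E888393.
0x6E888393 = 1854440339.

1854440339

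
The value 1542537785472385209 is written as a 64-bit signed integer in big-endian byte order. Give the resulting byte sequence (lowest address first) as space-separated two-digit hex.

1542537785472385209 in hexadecimal, padded to 64 bits, is 0x156831F173B300B9.
Split into bytes (most-significant first): 15 68 31 F1 73 B3 00 B9.
Big-endian stores the most-significant byte at the lowest address.
So the memory order matches the most-significant-first order: 15 68 31 F1 73 B3 00 B9.

15 68 31 F1 73 B3 00 B9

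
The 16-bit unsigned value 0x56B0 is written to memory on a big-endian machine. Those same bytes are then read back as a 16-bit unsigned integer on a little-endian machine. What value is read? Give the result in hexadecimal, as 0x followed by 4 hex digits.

0xB056

Stored big-endian, the bytes at ascending addresses are 56 B0.
Read back as little-endian, the first byte is least significant, giving 0xB056.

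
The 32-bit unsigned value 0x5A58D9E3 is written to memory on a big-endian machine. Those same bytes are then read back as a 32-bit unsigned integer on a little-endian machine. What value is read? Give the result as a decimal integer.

3822671962

Stored big-endian, the bytes at ascending addresses are 5A 58 D9 E3.
Read back as little-endian, the first byte is least significant, giving 0xE3D9585A.
0xE3D9585A = 3822671962.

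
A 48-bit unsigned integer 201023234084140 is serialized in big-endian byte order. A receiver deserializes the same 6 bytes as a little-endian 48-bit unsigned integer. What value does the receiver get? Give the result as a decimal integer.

48986071159990

201023234084140 in 48-bit hexadecimal is 0xB6D45E758D2C.
Stored big-endian, the bytes at ascending addresses are B6 D4 5E 75 8D 2C.
Read back as little-endian, the first byte is least significant, giving 0x2C8D755ED4B6.
0x2C8D755ED4B6 = 48986071159990.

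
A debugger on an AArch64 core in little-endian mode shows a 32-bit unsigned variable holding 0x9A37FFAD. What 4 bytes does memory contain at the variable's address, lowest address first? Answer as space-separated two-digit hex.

Split into bytes (most-significant first): 9A 37 FF AD.
In little-endian order the low byte comes first in memory.
So at ascending addresses the bytes are AD FF 37 9A.

AD FF 37 9A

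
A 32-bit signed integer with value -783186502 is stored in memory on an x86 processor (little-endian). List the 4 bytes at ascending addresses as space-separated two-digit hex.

Two's complement of -783186502 in 32 bits: 783186502 = 0x2EAE7A46; invert → 0xD15185B9; add 1 → 0xD15185BA.
Split into bytes (most-significant first): D1 51 85 BA.
In little-endian order the low byte comes first in memory.
So at ascending addresses the bytes are BA 85 51 D1.

BA 85 51 D1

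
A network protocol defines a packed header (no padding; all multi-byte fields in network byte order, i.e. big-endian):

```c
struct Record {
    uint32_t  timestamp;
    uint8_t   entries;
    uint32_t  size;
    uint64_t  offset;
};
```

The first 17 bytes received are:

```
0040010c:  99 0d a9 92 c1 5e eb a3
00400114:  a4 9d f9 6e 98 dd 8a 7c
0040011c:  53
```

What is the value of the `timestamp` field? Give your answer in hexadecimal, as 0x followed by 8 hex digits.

`timestamp` is the first field, at byte offset 0, occupying 4 bytes.
Bytes at offsets 0..3: 99 0D A9 92.
Big-endian stores the most-significant byte at the lowest address.
The bytes are already most-significant first: 0x990DA992.

0x990DA992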